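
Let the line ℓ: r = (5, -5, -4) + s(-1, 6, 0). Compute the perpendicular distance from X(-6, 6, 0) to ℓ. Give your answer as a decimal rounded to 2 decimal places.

9.89

Taking (5, -5, -4) on ℓ with direction v = (-1, 6, 0): w = X − (5, -5, -4) = (-11, 11, 4), and w × v = (-24, -4, -55).
Distance = |w × v| / |v| = √3617 / √37 ≈ 9.89.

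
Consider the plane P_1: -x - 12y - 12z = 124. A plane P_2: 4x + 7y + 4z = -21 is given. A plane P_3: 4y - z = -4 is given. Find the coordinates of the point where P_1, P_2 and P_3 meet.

Solving the 3×3 linear system -x - 12y - 12z = 124, 4x + 7y + 4z = -21, 4y - z = -4 (e.g. by elimination or Cramer's rule, determinant = -217) gives (8, -3, -8).

(8, -3, -8)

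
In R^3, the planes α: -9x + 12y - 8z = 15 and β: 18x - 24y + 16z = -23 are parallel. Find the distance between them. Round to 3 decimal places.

Rescale β by 1/(-2): -9x + 12y - 8z = 23/2. Then distance = |15 − (23/2)| / √289 ≈ 0.206.

0.206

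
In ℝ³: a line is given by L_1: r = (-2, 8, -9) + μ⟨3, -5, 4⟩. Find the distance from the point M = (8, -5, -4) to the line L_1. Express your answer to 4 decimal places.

Taking (-2, 8, -9) on L_1 with direction v = (3, -5, 4): w = M − (-2, 8, -9) = (10, -13, 5), and w × v = (-27, -25, -11).
Distance = |w × v| / |v| = √1475 / √50 ≈ 5.4314.

5.4314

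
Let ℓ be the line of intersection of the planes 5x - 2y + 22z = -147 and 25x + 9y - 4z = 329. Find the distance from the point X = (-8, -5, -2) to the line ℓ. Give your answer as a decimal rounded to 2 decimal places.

21.42

Direction of ℓ: (5, -2, 22) × (25, 9, -4) = (-190, 570, 95).
A point on ℓ: solving the two plane equations with x = 9 gives (9, 8, -8).
Taking (9, 8, -8) on ℓ with direction v = (-190, 570, 95): w = X − (9, 8, -8) = (-17, -13, 6), and w × v = (-4655, 475, -12160).
Distance = |w × v| / |v| = √169760250 / √370025 ≈ 21.42.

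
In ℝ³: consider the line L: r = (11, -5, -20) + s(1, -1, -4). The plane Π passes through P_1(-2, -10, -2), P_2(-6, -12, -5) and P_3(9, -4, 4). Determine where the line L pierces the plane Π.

(8, -2, -8)

P_1P_2 = (-4, -2, -3), P_1P_3 = (11, 6, 6); a normal to Π is P_1P_2 × P_1P_3 = (6, -9, -2).
Using P_1: Π has equation 6x - 9y - 2z = 82.
Substitute r = (11, -5, -20) + t(1, -1, -4) into the plane: 151 + 23t = 82, so t = -3.
Intersection: (11, -5, -20) + (-3)·(1, -1, -4) = (8, -2, -8).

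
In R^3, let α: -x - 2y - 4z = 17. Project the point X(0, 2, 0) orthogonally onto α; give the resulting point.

(-1, 0, -4)

Foot = X − λn with λ = (n·X − d)/|n|² = (-4 − 17)/21 = -1.
Foot = (0, 2, 0) − (-1)·(-1, -2, -4) = (-1, 0, -4).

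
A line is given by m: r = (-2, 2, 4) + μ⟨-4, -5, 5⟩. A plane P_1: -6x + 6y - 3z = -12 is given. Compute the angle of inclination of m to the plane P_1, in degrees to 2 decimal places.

sin θ = |n·v| / (|n||v|) = |-21| / (√81 · √66) = 0.28721.
θ ≈ 16.69°.

16.69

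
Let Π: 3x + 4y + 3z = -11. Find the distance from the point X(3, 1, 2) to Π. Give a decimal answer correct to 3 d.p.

5.145

n·X − d = (3)·(3) + (4)·(1) + (3)·(2) − (-11) = 30; |n| = √34.
Distance = |30| / √34 = 30/√34 ≈ 5.145.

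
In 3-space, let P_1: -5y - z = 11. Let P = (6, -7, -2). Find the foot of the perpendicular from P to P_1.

Foot = P − λn with λ = (n·P − d)/|n|² = (37 − 11)/26 = 1.
Foot = (6, -7, -2) − 1·(0, -5, -1) = (6, -2, -1).

(6, -2, -1)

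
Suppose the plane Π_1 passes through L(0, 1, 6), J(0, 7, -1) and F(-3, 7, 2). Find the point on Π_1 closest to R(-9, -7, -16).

LJ = (0, 6, -7), LF = (-3, 6, -4); a normal to Π_1 is LJ × LF = (18, 21, 18).
Using L: Π_1 has equation 18x + 21y + 18z = 129.
Foot = R − λn with λ = (n·R − d)/|n|² = (-597 − 129)/1089 = -2/3.
Foot = (-9, -7, -16) − (-2/3)·(18, 21, 18) = (3, 7, -4).

(3, 7, -4)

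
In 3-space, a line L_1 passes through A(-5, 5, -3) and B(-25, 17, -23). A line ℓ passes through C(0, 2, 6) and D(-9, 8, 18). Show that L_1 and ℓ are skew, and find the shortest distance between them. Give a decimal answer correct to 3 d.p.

A direction vector for L_1 is B − A = (-20, 12, -20).
A direction vector for ℓ is D − C = (-9, 6, 12).
Common perpendicular direction n = (-20, 12, -20) × (-9, 6, 12) = (264, 420, -12).
With w = (0, 2, 6) − (-5, 5, -3) = (5, -3, 9), w · n = -48.
Since n ≠ 0 the lines are not parallel, and w · n = -48 ≠ 0 so they do not intersect; hence they are skew.
Distance = |w · n| / |n| = |-48| / √246240 ≈ 0.097.

0.097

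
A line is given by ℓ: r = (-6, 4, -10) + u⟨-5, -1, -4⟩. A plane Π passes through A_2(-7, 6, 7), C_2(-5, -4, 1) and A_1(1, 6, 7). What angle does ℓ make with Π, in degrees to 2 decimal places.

A_2C_2 = (2, -10, -6), A_2A_1 = (8, 0, 0); a normal to Π is A_2C_2 × A_2A_1 = (0, -48, 80).
Using A_2: Π has equation -48y + 80z = 272.
sin θ = |n·v| / (|n||v|) = |-272| / (√8704 · √42) = 0.44987.
θ ≈ 26.74°.

26.74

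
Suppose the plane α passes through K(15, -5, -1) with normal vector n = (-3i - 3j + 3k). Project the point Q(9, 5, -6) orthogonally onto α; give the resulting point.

(6, 2, -3)

α: n·r = n·K gives -3x - 3y + 3z = -33.
Foot = Q − λn with λ = (n·Q − d)/|n|² = (-60 − (-33))/27 = -1.
Foot = (9, 5, -6) − (-1)·(-3, -3, 3) = (6, 2, -3).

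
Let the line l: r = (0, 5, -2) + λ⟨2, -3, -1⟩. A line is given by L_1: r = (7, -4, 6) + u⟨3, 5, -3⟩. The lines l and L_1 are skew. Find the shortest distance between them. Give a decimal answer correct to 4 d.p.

9.3734

Common perpendicular direction n = (2, -3, -1) × (3, 5, -3) = (14, 3, 19).
With w = (7, -4, 6) − (0, 5, -2) = (7, -9, 8), w · n = 223.
Distance = |w · n| / |n| = |223| / √566 ≈ 9.3734.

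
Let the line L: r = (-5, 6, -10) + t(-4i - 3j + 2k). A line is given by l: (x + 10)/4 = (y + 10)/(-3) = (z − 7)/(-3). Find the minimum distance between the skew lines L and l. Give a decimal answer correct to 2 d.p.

l has direction (4, -3, -3) through (-10, -10, 7).
Common perpendicular direction n = (-4, -3, 2) × (4, -3, -3) = (15, -4, 24).
With w = (-10, -10, 7) − (-5, 6, -10) = (-5, -16, 17), w · n = 397.
Distance = |w · n| / |n| = |397| / √817 ≈ 13.89.

13.89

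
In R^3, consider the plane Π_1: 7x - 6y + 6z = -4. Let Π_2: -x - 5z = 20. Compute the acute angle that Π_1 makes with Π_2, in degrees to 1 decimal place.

cos θ = |n₁·n₂| / (|n₁||n₂|) = |-37| / (√121 · √26).
θ = arccos(0.65966) ≈ 48.7°.

48.7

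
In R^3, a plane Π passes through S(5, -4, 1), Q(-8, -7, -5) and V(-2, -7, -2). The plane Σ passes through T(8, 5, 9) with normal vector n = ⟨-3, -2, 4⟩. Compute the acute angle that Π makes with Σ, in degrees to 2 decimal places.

SQ = (-13, -3, -6), SV = (-7, -3, -3); a normal to Π is SQ × SV = (-9, 3, 18).
Using S: Π has equation -9x + 3y + 18z = -39.
Σ: n·r = n·T gives -3x - 2y + 4z = 2.
cos θ = |n₁·n₂| / (|n₁||n₂|) = |93| / (√414 · √29).
θ = arccos(0.84876) ≈ 31.92°.

31.92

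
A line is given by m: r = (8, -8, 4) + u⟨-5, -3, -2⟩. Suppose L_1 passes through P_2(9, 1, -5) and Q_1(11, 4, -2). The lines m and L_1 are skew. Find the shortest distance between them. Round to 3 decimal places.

A direction vector for L_1 is Q_1 − P_2 = (2, 3, 3).
Common perpendicular direction n = (-5, -3, -2) × (2, 3, 3) = (-3, 11, -9).
With w = (9, 1, -5) − (8, -8, 4) = (1, 9, -9), w · n = 177.
Distance = |w · n| / |n| = |177| / √211 ≈ 12.185.

12.185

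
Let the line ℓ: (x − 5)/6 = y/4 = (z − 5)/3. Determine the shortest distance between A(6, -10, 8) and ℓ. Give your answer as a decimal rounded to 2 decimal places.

9.99

ℓ has direction (6, 4, 3) through (5, 0, 5).
Taking (5, 0, 5) on ℓ with direction v = (6, 4, 3): w = A − (5, 0, 5) = (1, -10, 3), and w × v = (-42, 15, 64).
Distance = |w × v| / |v| = √6085 / √61 ≈ 9.99.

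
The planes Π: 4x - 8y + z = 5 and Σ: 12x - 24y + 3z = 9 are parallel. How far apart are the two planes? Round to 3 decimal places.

0.222

Rescale Σ by 1/3: 4x - 8y + z = 3. Then distance = |5 − 3| / √81 ≈ 0.222.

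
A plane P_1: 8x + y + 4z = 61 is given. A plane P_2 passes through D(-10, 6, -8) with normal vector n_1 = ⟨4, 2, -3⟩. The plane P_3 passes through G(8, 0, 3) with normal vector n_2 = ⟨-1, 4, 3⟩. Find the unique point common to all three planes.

P_2: n_1·r = n_1·D gives 4x + 2y - 3z = -4.
P_3: n_2·r = n_2·G gives -x + 4y + 3z = 1.
Solving the 3×3 linear system 8x + y + 4z = 61, 4x + 2y - 3z = -4, -x + 4y + 3z = 1 (e.g. by elimination or Cramer's rule, determinant = 207) gives (5, -3, 6).

(5, -3, 6)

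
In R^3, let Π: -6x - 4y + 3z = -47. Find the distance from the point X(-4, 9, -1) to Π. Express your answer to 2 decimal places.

4.10

n·X − d = (-6)·(-4) + (-4)·(9) + (3)·(-1) − (-47) = 32; |n| = √61.
Distance = |32| / √61 = 32/√61 ≈ 4.10.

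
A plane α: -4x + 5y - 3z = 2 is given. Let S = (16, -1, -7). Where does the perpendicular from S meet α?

Foot = S − λn with λ = (n·S − d)/|n|² = (-48 − 2)/50 = -1.
Foot = (16, -1, -7) − (-1)·(-4, 5, -3) = (12, 4, -10).

(12, 4, -10)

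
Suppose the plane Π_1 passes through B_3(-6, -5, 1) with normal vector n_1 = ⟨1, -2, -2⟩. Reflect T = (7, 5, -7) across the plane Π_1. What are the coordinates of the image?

Π_1: n_1·r = n_1·B_3 gives x - 2y - 2z = 2.
λ = (n·T − d)/|n|² = (11 − 2)/9 = 1.
Reflection = T − 2λn = (7, 5, -7) − 2·(1, -2, -2) = (5, 9, -3).

(5, 9, -3)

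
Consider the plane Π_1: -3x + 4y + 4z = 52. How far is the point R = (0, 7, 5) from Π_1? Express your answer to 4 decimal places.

0.6247

n·R − d = (-3)·(0) + (4)·(7) + (4)·(5) − 52 = -4; |n| = √41.
Distance = |-4| / √41 = 4/√41 ≈ 0.6247.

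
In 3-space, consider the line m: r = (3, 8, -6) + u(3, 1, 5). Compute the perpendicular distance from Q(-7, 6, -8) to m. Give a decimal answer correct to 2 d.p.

Taking (3, 8, -6) on m with direction v = (3, 1, 5): w = Q − (3, 8, -6) = (-10, -2, -2), and w × v = (-8, 44, -4).
Distance = |w × v| / |v| = √2016 / √35 ≈ 7.59.

7.59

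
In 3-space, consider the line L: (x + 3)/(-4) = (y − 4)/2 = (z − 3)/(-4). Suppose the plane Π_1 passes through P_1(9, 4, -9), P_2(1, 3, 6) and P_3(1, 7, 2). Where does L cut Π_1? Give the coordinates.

L has direction (-4, 2, -4) through (-3, 4, 3).
P_1P_2 = (-8, -1, 15), P_1P_3 = (-8, 3, 11); a normal to Π_1 is P_1P_2 × P_1P_3 = (-56, -32, -32).
Using P_1: Π_1 has equation -56x - 32y - 32z = -344.
Substitute r = (-3, 4, 3) + t(-4, 2, -4) into the plane: -56 + 288t = -344, so t = -1.
Intersection: (-3, 4, 3) + (-1)·(-4, 2, -4) = (1, 2, 7).

(1, 2, 7)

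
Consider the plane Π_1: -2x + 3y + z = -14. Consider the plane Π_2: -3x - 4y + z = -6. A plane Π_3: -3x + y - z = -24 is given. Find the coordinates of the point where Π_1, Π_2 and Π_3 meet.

Solving the 3×3 linear system -2x + 3y + z = -14, -3x - 4y + z = -6, -3x + y - z = -24 (e.g. by elimination or Cramer's rule, determinant = -39) gives (6, -2, 4).

(6, -2, 4)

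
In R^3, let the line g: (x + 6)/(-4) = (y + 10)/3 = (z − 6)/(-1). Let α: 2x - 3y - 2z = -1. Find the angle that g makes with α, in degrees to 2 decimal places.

45.52

g has direction (-4, 3, -1) through (-6, -10, 6).
sin θ = |n·v| / (|n||v|) = |-15| / (√17 · √26) = 0.71348.
θ ≈ 45.52°.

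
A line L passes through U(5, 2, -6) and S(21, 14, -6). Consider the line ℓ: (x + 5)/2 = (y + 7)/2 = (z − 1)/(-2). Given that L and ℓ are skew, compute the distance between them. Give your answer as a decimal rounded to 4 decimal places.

0.1961

A direction vector for L is S − U = (16, 12, 0).
ℓ has direction (2, 2, -2) through (-5, -7, 1).
Common perpendicular direction n = (16, 12, 0) × (2, 2, -2) = (-24, 32, 8).
With w = (-5, -7, 1) − (5, 2, -6) = (-10, -9, 7), w · n = 8.
Distance = |w · n| / |n| = |8| / √1664 ≈ 0.1961.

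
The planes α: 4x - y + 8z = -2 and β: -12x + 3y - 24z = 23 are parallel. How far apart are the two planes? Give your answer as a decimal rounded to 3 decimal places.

Rescale β by 1/(-3): 4x - y + 8z = -23/3. Then distance = |-2 − (-23/3)| / √81 ≈ 0.630.

0.630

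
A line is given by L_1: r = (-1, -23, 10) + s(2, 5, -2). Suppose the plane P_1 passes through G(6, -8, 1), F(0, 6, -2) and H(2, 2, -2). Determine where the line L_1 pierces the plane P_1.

GF = (-6, 14, -3), GH = (-4, 10, -3); a normal to P_1 is GF × GH = (-12, -6, -4).
Using G: P_1 has equation -12x - 6y - 4z = -28.
Substitute r = (-1, -23, 10) + t(2, 5, -2) into the plane: 110 + (-46)t = -28, so t = 3.
Intersection: (-1, -23, 10) + 3·(2, 5, -2) = (5, -8, 4).

(5, -8, 4)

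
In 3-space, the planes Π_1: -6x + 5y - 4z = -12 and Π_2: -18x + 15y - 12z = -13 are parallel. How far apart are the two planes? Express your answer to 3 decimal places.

Rescale Π_2 by 1/3: -6x + 5y - 4z = -13/3. Then distance = |-12 − (-13/3)| / √77 ≈ 0.874.

0.874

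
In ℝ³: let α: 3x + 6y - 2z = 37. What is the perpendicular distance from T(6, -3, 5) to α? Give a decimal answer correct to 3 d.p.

n·T − d = (3)·(6) + (6)·(-3) + (-2)·(5) − 37 = -47; |n| = √49.
Distance = |-47| / √49 = 47/√49 ≈ 6.714.

6.714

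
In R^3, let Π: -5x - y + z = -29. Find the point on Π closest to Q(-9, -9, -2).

(6, -6, -5)

Foot = Q − λn with λ = (n·Q − d)/|n|² = (52 − (-29))/27 = 3.
Foot = (-9, -9, -2) − 3·(-5, -1, 1) = (6, -6, -5).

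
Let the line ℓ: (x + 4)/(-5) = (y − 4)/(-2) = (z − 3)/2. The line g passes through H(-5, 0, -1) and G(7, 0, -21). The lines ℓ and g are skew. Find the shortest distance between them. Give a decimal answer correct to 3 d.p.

1.884

ℓ has direction (-5, -2, 2) through (-4, 4, 3).
A direction vector for g is G − H = (12, 0, -20).
Common perpendicular direction n = (-5, -2, 2) × (12, 0, -20) = (40, -76, 24).
With w = (-5, 0, -1) − (-4, 4, 3) = (-1, -4, -4), w · n = 168.
Distance = |w · n| / |n| = |168| / √7952 ≈ 1.884.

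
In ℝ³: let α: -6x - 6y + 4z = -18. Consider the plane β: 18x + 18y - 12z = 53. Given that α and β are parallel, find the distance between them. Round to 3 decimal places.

Rescale β by 1/(-3): -6x - 6y + 4z = -53/3. Then distance = |-18 − (-53/3)| / √88 ≈ 0.036.

0.036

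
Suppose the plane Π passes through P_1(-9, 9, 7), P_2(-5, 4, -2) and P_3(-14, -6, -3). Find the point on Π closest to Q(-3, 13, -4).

(0, 10, -1)

P_1P_2 = (4, -5, -9), P_1P_3 = (-5, -15, -10); a normal to Π is P_1P_2 × P_1P_3 = (-85, 85, -85).
Using P_1: Π has equation -85x + 85y - 85z = 935.
Foot = Q − λn with λ = (n·Q − d)/|n|² = (1700 − 935)/21675 = 3/85.
Foot = (-3, 13, -4) − (3/85)·(-85, 85, -85) = (0, 10, -1).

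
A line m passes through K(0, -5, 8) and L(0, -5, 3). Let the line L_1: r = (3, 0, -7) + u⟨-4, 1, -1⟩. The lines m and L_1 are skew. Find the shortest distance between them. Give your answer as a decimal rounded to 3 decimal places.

A direction vector for m is L − K = (0, 0, -5).
Common perpendicular direction n = (0, 0, -5) × (-4, 1, -1) = (5, 20, 0).
With w = (3, 0, -7) − (0, -5, 8) = (3, 5, -15), w · n = 115.
Distance = |w · n| / |n| = |115| / √425 ≈ 5.578.

5.578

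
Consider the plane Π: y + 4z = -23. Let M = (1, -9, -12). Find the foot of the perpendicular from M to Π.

(1, -7, -4)

Foot = M − λn with λ = (n·M − d)/|n|² = (-57 − (-23))/17 = -2.
Foot = (1, -9, -12) − (-2)·(0, 1, 4) = (1, -7, -4).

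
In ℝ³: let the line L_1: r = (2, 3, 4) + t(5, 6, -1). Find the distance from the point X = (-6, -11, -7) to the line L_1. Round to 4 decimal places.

13.2306

Taking (2, 3, 4) on L_1 with direction v = (5, 6, -1): w = X − (2, 3, 4) = (-8, -14, -11), and w × v = (80, -63, 22).
Distance = |w × v| / |v| = √10853 / √62 ≈ 13.2306.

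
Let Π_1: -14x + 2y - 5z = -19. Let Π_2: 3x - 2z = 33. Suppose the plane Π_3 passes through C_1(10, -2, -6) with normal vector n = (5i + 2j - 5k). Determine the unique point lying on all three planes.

(5, 3, -9)

Π_3: n·r = n·C_1 gives 5x + 2y - 5z = 76.
Solving the 3×3 linear system -14x + 2y - 5z = -19, 3x - 2z = 33, 5x + 2y - 5z = 76 (e.g. by elimination or Cramer's rule, determinant = -76) gives (5, 3, -9).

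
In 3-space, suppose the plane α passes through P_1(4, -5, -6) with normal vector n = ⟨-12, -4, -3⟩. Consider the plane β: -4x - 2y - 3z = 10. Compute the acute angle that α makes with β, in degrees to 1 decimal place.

21.8

α: n·r = n·P_1 gives -12x - 4y - 3z = -10.
cos θ = |n₁·n₂| / (|n₁||n₂|) = |65| / (√169 · √29).
θ = arccos(0.92848) ≈ 21.8°.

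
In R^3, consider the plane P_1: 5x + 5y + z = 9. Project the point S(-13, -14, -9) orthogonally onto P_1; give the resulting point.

(2, 1, -6)

Foot = S − λn with λ = (n·S − d)/|n|² = (-144 − 9)/51 = -3.
Foot = (-13, -14, -9) − (-3)·(5, 5, 1) = (2, 1, -6).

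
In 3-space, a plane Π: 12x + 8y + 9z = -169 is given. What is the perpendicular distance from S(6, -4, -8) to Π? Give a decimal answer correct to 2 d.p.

8.06

n·S − d = (12)·(6) + (8)·(-4) + (9)·(-8) − (-169) = 137; |n| = √289.
Distance = |137| / √289 = 137/√289 ≈ 8.06.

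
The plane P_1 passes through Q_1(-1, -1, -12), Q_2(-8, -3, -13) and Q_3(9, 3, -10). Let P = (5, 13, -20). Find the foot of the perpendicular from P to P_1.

Q_1Q_2 = (-7, -2, -1), Q_1Q_3 = (10, 4, 2); a normal to P_1 is Q_1Q_2 × Q_1Q_3 = (0, 4, -8).
Using Q_1: P_1 has equation 4y - 8z = 92.
Foot = P − λn with λ = (n·P − d)/|n|² = (212 − 92)/80 = 3/2.
Foot = (5, 13, -20) − (3/2)·(0, 4, -8) = (5, 7, -8).

(5, 7, -8)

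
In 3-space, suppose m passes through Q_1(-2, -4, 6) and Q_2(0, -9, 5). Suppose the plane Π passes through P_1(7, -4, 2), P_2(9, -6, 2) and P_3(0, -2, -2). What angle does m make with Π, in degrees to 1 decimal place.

A direction vector for m is Q_2 − Q_1 = (2, -5, -1).
P_1P_2 = (2, -2, 0), P_1P_3 = (-7, 2, -4); a normal to Π is P_1P_2 × P_1P_3 = (8, 8, -10).
Using P_1: Π has equation 8x + 8y - 10z = 4.
sin θ = |n·v| / (|n||v|) = |-14| / (√228 · √30) = 0.16928.
θ ≈ 9.7°.

9.7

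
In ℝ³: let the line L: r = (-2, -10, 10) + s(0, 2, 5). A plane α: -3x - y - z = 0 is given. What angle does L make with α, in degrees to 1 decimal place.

23.1

sin θ = |n·v| / (|n||v|) = |-7| / (√11 · √29) = 0.39192.
θ ≈ 23.1°.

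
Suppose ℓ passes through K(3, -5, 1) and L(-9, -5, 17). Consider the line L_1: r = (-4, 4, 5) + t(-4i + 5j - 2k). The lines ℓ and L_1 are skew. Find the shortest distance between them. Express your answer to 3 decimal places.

3.543

A direction vector for ℓ is L − K = (-12, 0, 16).
Common perpendicular direction n = (-12, 0, 16) × (-4, 5, -2) = (-80, -88, -60).
With w = (-4, 4, 5) − (3, -5, 1) = (-7, 9, 4), w · n = -472.
Distance = |w · n| / |n| = |-472| / √17744 ≈ 3.543.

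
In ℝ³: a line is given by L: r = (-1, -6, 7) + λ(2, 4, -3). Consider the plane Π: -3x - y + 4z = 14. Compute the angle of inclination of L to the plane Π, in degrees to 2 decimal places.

sin θ = |n·v| / (|n||v|) = |-22| / (√26 · √29) = 0.80119.
θ ≈ 53.24°.

53.24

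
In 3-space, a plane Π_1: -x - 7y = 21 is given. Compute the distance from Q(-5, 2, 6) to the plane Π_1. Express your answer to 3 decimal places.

4.243

n·Q − d = (-1)·(-5) + (-7)·(2) + (0)·(6) − 21 = -30; |n| = √50.
Distance = |-30| / √50 = 30/√50 ≈ 4.243.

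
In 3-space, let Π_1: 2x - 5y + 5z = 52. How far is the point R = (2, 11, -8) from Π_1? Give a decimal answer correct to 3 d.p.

19.460

n·R − d = (2)·(2) + (-5)·(11) + (5)·(-8) − 52 = -143; |n| = √54.
Distance = |-143| / √54 = 143/√54 ≈ 19.460.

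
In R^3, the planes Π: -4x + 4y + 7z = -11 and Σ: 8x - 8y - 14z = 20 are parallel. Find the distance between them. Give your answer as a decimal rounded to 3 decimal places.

Rescale Σ by 1/(-2): -4x + 4y + 7z = -10. Then distance = |-11 − (-10)| / √81 ≈ 0.111.

0.111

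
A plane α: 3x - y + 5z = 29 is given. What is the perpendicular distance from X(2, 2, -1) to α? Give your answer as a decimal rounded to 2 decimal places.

n·X − d = (3)·(2) + (-1)·(2) + (5)·(-1) − 29 = -30; |n| = √35.
Distance = |-30| / √35 = 30/√35 ≈ 5.07.

5.07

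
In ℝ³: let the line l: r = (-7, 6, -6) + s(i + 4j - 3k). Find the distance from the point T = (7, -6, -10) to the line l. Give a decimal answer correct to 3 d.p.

Taking (-7, 6, -6) on l with direction v = (1, 4, -3): w = T − (-7, 6, -6) = (14, -12, -4), and w × v = (52, 38, 68).
Distance = |w × v| / |v| = √8772 / √26 ≈ 18.368.

18.368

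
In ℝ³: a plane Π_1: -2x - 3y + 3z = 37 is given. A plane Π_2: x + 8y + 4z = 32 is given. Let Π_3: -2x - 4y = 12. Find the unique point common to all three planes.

(-8, 1, 8)

Solving the 3×3 linear system -2x - 3y + 3z = 37, x + 8y + 4z = 32, -2x - 4y = 12 (e.g. by elimination or Cramer's rule, determinant = 28) gives (-8, 1, 8).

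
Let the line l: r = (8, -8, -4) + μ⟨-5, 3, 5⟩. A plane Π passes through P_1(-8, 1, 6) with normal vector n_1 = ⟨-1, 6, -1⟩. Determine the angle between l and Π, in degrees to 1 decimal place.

Π: n_1·r = n_1·P_1 gives -x + 6y - z = 8.
sin θ = |n·v| / (|n||v|) = |18| / (√38 · √59) = 0.38015.
θ ≈ 22.3°.

22.3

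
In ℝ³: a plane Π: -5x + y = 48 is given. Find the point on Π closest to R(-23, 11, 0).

Foot = R − λn with λ = (n·R − d)/|n|² = (126 − 48)/26 = 3.
Foot = (-23, 11, 0) − 3·(-5, 1, 0) = (-8, 8, 0).

(-8, 8, 0)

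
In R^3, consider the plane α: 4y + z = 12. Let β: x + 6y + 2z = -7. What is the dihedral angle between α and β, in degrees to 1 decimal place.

cos θ = |n₁·n₂| / (|n₁||n₂|) = |26| / (√17 · √41).
θ = arccos(0.98482) ≈ 10.0°.

10.0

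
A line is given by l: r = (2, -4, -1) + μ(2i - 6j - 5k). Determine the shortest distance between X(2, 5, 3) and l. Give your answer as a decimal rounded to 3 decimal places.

3.571

Taking (2, -4, -1) on l with direction v = (2, -6, -5): w = X − (2, -4, -1) = (0, 9, 4), and w × v = (-21, 8, -18).
Distance = |w × v| / |v| = √829 / √65 ≈ 3.571.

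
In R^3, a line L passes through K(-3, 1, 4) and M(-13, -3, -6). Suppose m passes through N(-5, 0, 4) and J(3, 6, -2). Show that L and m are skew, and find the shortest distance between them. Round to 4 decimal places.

0.1690

A direction vector for L is M − K = (-10, -4, -10).
A direction vector for m is J − N = (8, 6, -6).
Common perpendicular direction n = (-10, -4, -10) × (8, 6, -6) = (84, -140, -28).
With w = (-5, 0, 4) − (-3, 1, 4) = (-2, -1, 0), w · n = -28.
Since n ≠ 0 the lines are not parallel, and w · n = -28 ≠ 0 so they do not intersect; hence they are skew.
Distance = |w · n| / |n| = |-28| / √27440 ≈ 0.1690.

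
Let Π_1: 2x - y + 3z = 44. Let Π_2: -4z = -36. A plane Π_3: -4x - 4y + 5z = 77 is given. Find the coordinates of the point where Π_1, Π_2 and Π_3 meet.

Solving the 3×3 linear system 2x - y + 3z = 44, -4z = -36, -4x - 4y + 5z = 77 (e.g. by elimination or Cramer's rule, determinant = -48) gives (3, -11, 9).

(3, -11, 9)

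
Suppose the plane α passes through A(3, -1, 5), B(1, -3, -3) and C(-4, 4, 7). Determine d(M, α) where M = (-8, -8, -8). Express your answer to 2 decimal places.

AB = (-2, -2, -8), AC = (-7, 5, 2); a normal to α is AB × AC = (36, 60, -24).
Using A: α has equation 36x + 60y - 24z = -72.
n·M − d = (36)·(-8) + (60)·(-8) + (-24)·(-8) − (-72) = -504; |n| = √5472.
Distance = |-504| / √5472 = 504/√5472 ≈ 6.81.

6.81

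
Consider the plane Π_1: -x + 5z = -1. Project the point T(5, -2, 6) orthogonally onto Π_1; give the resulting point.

(6, -2, 1)

Foot = T − λn with λ = (n·T − d)/|n|² = (25 − (-1))/26 = 1.
Foot = (5, -2, 6) − 1·(-1, 0, 5) = (6, -2, 1).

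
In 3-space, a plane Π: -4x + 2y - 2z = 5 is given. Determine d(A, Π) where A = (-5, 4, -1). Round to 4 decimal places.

5.1031

n·A − d = (-4)·(-5) + (2)·(4) + (-2)·(-1) − 5 = 25; |n| = √24.
Distance = |25| / √24 = 25/√24 ≈ 5.1031.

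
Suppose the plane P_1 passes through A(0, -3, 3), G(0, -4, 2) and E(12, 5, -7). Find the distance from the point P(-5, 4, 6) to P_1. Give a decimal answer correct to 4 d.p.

5.5783

AG = (0, -1, -1), AE = (12, 8, -10); a normal to P_1 is AG × AE = (18, -12, 12).
Using A: P_1 has equation 18x - 12y + 12z = 72.
n·P − d = (18)·(-5) + (-12)·(4) + (12)·(6) − 72 = -138; |n| = √612.
Distance = |-138| / √612 = 138/√612 ≈ 5.5783.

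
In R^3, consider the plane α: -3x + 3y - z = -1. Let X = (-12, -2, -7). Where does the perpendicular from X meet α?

(-6, -8, -5)

Foot = X − λn with λ = (n·X − d)/|n|² = (37 − (-1))/19 = 2.
Foot = (-12, -2, -7) − 2·(-3, 3, -1) = (-6, -8, -5).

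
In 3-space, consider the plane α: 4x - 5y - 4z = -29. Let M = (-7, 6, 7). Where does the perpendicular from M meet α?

Foot = M − λn with λ = (n·M − d)/|n|² = (-86 − (-29))/57 = -1.
Foot = (-7, 6, 7) − (-1)·(4, -5, -4) = (-3, 1, 3).

(-3, 1, 3)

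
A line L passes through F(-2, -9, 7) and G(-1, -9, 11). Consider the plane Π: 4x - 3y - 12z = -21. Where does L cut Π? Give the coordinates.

(-3, -9, 3)

A direction vector for L is G − F = (1, 0, 4).
Substitute r = (-2, -9, 7) + t(1, 0, 4) into the plane: -65 + (-44)t = -21, so t = -1.
Intersection: (-2, -9, 7) + (-1)·(1, 0, 4) = (-3, -9, 3).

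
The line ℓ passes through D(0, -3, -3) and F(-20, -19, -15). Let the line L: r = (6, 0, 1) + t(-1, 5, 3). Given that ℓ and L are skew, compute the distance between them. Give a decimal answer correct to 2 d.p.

1.28

A direction vector for ℓ is F − D = (-20, -16, -12).
Common perpendicular direction n = (-20, -16, -12) × (-1, 5, 3) = (12, 72, -116).
With w = (6, 0, 1) − (0, -3, -3) = (6, 3, 4), w · n = -176.
Distance = |w · n| / |n| = |-176| / √18784 ≈ 1.28.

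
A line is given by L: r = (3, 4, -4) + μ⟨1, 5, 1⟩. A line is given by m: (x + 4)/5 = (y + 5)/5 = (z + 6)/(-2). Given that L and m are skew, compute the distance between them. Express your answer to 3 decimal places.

3.159

m has direction (5, 5, -2) through (-4, -5, -6).
Common perpendicular direction n = (1, 5, 1) × (5, 5, -2) = (-15, 7, -20).
With w = (-4, -5, -6) − (3, 4, -4) = (-7, -9, -2), w · n = 82.
Distance = |w · n| / |n| = |82| / √674 ≈ 3.159.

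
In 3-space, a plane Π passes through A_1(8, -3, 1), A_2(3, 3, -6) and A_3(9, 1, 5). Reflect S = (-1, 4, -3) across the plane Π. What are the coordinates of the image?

(7, 6, -7)

A_1A_2 = (-5, 6, -7), A_1A_3 = (1, 4, 4); a normal to Π is A_1A_2 × A_1A_3 = (52, 13, -26).
Using A_1: Π has equation 52x + 13y - 26z = 351.
λ = (n·S − d)/|n|² = (78 − 351)/3549 = -1/13.
Reflection = S − 2λn = (-1, 4, -3) − (-2/13)·(52, 13, -26) = (7, 6, -7).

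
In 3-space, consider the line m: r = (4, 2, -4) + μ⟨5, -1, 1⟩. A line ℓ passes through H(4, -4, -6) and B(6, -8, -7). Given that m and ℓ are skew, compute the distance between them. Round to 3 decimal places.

A direction vector for ℓ is B − H = (2, -4, -1).
Common perpendicular direction n = (5, -1, 1) × (2, -4, -1) = (5, 7, -18).
With w = (4, -4, -6) − (4, 2, -4) = (0, -6, -2), w · n = -6.
Distance = |w · n| / |n| = |-6| / √398 ≈ 0.301.

0.301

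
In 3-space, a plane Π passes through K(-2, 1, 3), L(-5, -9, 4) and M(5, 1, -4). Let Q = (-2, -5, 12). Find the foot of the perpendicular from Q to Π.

(-7, -4, 7)

KL = (-3, -10, 1), KM = (7, 0, -7); a normal to Π is KL × KM = (70, -14, 70).
Using K: Π has equation 70x - 14y + 70z = 56.
Foot = Q − λn with λ = (n·Q − d)/|n|² = (770 − 56)/9996 = 1/14.
Foot = (-2, -5, 12) − (1/14)·(70, -14, 70) = (-7, -4, 7).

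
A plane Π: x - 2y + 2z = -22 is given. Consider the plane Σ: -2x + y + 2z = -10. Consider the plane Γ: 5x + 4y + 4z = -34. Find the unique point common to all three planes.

(-2, 2, -8)

Solving the 3×3 linear system x - 2y + 2z = -22, -2x + y + 2z = -10, 5x + 4y + 4z = -34 (e.g. by elimination or Cramer's rule, determinant = -66) gives (-2, 2, -8).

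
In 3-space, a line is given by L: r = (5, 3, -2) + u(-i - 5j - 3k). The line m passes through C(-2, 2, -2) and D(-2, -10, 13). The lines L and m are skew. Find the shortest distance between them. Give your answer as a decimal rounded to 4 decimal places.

A direction vector for m is D − C = (0, -12, 15).
Common perpendicular direction n = (-1, -5, -3) × (0, -12, 15) = (-111, 15, 12).
With w = (-2, 2, -2) − (5, 3, -2) = (-7, -1, 0), w · n = 762.
Distance = |w · n| / |n| = |762| / √12690 ≈ 6.7643.

6.7643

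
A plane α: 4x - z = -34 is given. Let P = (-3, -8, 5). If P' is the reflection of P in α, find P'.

(-11, -8, 7)

λ = (n·P − d)/|n|² = (-17 − (-34))/17 = 1.
Reflection = P − 2λn = (-3, -8, 5) − 2·(4, 0, -1) = (-11, -8, 7).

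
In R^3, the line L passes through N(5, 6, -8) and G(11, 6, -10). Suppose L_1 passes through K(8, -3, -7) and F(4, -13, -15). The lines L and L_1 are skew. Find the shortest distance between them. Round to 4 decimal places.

A direction vector for L is G − N = (6, 0, -2).
A direction vector for L_1 is F − K = (-4, -10, -8).
Common perpendicular direction n = (6, 0, -2) × (-4, -10, -8) = (-20, 56, -60).
With w = (8, -3, -7) − (5, 6, -8) = (3, -9, 1), w · n = -624.
Distance = |w · n| / |n| = |-624| / √7136 ≈ 7.3868.

7.3868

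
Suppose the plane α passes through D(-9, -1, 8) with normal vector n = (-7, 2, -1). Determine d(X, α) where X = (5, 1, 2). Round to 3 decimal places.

α: n·r = n·D gives -7x + 2y - z = 53.
n·X − d = (-7)·(5) + (2)·(1) + (-1)·(2) − 53 = -88; |n| = √54.
Distance = |-88| / √54 = 88/√54 ≈ 11.975.

11.975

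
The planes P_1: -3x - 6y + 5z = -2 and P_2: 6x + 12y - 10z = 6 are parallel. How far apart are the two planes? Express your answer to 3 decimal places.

0.120

Rescale P_2 by 1/(-2): -3x - 6y + 5z = -3. Then distance = |-2 − (-3)| / √70 ≈ 0.120.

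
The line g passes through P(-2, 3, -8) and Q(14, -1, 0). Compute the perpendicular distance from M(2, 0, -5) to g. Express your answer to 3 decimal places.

A direction vector for g is Q − P = (16, -4, 8).
Taking (-2, 3, -8) on g with direction v = (16, -4, 8): w = M − (-2, 3, -8) = (4, -3, 3), and w × v = (-12, 16, 32).
Distance = |w × v| / |v| = √1424 / √336 ≈ 2.059.

2.059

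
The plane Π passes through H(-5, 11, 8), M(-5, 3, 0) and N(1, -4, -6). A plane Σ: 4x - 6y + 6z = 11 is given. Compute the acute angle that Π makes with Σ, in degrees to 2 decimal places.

HM = (0, -8, -8), HN = (6, -15, -14); a normal to Π is HM × HN = (-8, -48, 48).
Using H: Π has equation -8x - 48y + 48z = -104.
cos θ = |n₁·n₂| / (|n₁||n₂|) = |544| / (√4672 · √88).
θ = arccos(0.84841) ≈ 31.96°.

31.96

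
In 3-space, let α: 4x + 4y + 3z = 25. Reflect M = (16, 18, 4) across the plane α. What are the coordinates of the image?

(-8, -6, -14)

λ = (n·M − d)/|n|² = (148 − 25)/41 = 3.
Reflection = M − 2λn = (16, 18, 4) − 6·(4, 4, 3) = (-8, -6, -14).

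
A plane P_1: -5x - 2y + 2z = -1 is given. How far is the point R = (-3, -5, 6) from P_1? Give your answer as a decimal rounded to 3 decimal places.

6.615

n·R − d = (-5)·(-3) + (-2)·(-5) + (2)·(6) − (-1) = 38; |n| = √33.
Distance = |38| / √33 = 38/√33 ≈ 6.615.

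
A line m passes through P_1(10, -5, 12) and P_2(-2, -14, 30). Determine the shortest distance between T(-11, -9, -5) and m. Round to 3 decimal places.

27.302

A direction vector for m is P_2 − P_1 = (-12, -9, 18).
Taking (10, -5, 12) on m with direction v = (-12, -9, 18): w = T − (10, -5, 12) = (-21, -4, -17), and w × v = (-225, 582, 141).
Distance = |w × v| / |v| = √409230 / √549 ≈ 27.302.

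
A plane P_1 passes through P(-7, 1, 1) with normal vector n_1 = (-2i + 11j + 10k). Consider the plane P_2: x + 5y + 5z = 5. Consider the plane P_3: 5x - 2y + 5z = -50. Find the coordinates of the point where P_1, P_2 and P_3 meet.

(-5, 5, -3)

P_1: n_1·r = n_1·P gives -2x + 11y + 10z = 35.
Solving the 3×3 linear system -2x + 11y + 10z = 35, x + 5y + 5z = 5, 5x - 2y + 5z = -50 (e.g. by elimination or Cramer's rule, determinant = -120) gives (-5, 5, -3).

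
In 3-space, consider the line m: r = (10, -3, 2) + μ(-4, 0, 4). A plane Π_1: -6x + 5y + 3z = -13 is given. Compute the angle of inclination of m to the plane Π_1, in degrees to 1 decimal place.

49.5

sin θ = |n·v| / (|n||v|) = |36| / (√70 · √32) = 0.76064.
θ ≈ 49.5°.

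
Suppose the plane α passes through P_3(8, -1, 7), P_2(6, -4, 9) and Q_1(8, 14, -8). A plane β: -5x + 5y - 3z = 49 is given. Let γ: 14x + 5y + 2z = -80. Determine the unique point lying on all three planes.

(-6, 2, -3)

P_3P_2 = (-2, -3, 2), P_3Q_1 = (0, 15, -15); a normal to α is P_3P_2 × P_3Q_1 = (15, -30, -30).
Using P_3: α has equation 15x - 30y - 30z = -60.
Solving the 3×3 linear system 15x - 30y - 30z = -60, -5x + 5y - 3z = 49, 14x + 5y + 2z = -80 (e.g. by elimination or Cramer's rule, determinant = 4185) gives (-6, 2, -3).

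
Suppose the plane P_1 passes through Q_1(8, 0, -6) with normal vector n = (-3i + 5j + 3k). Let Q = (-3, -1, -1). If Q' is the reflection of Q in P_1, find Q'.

P_1: n·r = n·Q_1 gives -3x + 5y + 3z = -42.
λ = (n·Q − d)/|n|² = (1 − (-42))/43 = 1.
Reflection = Q − 2λn = (-3, -1, -1) − 2·(-3, 5, 3) = (3, -11, -7).

(3, -11, -7)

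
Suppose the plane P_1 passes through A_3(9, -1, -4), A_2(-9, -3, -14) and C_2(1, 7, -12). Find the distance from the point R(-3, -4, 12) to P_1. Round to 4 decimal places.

A_3A_2 = (-18, -2, -10), A_3C_2 = (-8, 8, -8); a normal to P_1 is A_3A_2 × A_3C_2 = (96, -64, -160).
Using A_3: P_1 has equation 96x - 64y - 160z = 1568.
n·R − d = (96)·(-3) + (-64)·(-4) + (-160)·(12) − 1568 = -3520; |n| = √38912.
Distance = |-3520| / √38912 = 3520/√38912 ≈ 17.8444.

17.8444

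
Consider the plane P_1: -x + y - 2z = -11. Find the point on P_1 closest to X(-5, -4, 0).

Foot = X − λn with λ = (n·X − d)/|n|² = (1 − (-11))/6 = 2.
Foot = (-5, -4, 0) − 2·(-1, 1, -2) = (-3, -6, 4).

(-3, -6, 4)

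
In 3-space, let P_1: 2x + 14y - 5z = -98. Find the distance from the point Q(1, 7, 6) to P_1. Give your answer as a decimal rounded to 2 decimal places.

n·Q − d = (2)·(1) + (14)·(7) + (-5)·(6) − (-98) = 168; |n| = √225.
Distance = |168| / √225 = 168/√225 ≈ 11.20.

11.20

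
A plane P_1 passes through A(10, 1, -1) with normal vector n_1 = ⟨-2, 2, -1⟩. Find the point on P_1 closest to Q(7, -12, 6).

P_1: n_1·r = n_1·A gives -2x + 2y - z = -17.
Foot = Q − λn with λ = (n·Q − d)/|n|² = (-44 − (-17))/9 = -3.
Foot = (7, -12, 6) − (-3)·(-2, 2, -1) = (1, -6, 3).

(1, -6, 3)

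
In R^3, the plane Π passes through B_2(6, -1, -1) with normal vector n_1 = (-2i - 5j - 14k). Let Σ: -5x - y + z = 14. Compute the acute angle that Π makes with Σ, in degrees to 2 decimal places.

Π: n_1·r = n_1·B_2 gives -2x - 5y - 14z = 7.
cos θ = |n₁·n₂| / (|n₁||n₂|) = |1| / (√225 · √27).
θ = arccos(0.01283) ≈ 89.26°.

89.26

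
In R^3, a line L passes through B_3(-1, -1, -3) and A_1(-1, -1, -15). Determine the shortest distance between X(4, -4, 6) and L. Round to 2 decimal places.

5.83

A direction vector for L is A_1 − B_3 = (0, 0, -12).
Taking (-1, -1, -3) on L with direction v = (0, 0, -12): w = X − (-1, -1, -3) = (5, -3, 9), and w × v = (36, 60, 0).
Distance = |w × v| / |v| = √4896 / √144 ≈ 5.83.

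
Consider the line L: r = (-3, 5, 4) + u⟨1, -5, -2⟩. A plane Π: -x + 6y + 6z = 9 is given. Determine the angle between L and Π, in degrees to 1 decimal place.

sin θ = |n·v| / (|n||v|) = |-43| / (√73 · √30) = 0.91885.
θ ≈ 66.8°.

66.8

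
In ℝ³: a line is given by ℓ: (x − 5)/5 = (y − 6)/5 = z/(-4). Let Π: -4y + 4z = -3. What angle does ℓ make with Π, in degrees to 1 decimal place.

51.6

ℓ has direction (5, 5, -4) through (5, 6, 0).
sin θ = |n·v| / (|n||v|) = |-36| / (√32 · √66) = 0.78335.
θ ≈ 51.6°.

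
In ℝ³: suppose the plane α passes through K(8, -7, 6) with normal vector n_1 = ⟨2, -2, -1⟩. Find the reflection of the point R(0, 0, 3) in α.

(12, -12, -3)

α: n_1·r = n_1·K gives 2x - 2y - z = 24.
λ = (n·R − d)/|n|² = (-3 − 24)/9 = -3.
Reflection = R − 2λn = (0, 0, 3) − (-6)·(2, -2, -1) = (12, -12, -3).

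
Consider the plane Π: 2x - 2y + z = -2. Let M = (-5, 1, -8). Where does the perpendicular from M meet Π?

Foot = M − λn with λ = (n·M − d)/|n|² = (-20 − (-2))/9 = -2.
Foot = (-5, 1, -8) − (-2)·(2, -2, 1) = (-1, -3, -6).

(-1, -3, -6)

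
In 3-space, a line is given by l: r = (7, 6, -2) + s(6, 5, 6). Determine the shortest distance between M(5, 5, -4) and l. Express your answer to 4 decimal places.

0.5744

Taking (7, 6, -2) on l with direction v = (6, 5, 6): w = M − (7, 6, -2) = (-2, -1, -2), and w × v = (4, 0, -4).
Distance = |w × v| / |v| = √32 / √97 ≈ 0.5744.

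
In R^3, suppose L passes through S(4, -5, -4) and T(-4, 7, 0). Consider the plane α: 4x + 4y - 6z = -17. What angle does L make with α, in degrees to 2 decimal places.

A direction vector for L is T − S = (-8, 12, 4).
sin θ = |n·v| / (|n||v|) = |-8| / (√68 · √224) = 0.06482.
θ ≈ 3.72°.

3.72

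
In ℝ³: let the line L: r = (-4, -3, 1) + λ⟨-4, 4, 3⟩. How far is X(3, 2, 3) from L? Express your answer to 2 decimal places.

8.83

Taking (-4, -3, 1) on L with direction v = (-4, 4, 3): w = X − (-4, -3, 1) = (7, 5, 2), and w × v = (7, -29, 48).
Distance = |w × v| / |v| = √3194 / √41 ≈ 8.83.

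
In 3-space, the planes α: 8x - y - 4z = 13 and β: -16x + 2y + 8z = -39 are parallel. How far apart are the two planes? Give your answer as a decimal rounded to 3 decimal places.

0.722

Rescale β by 1/(-2): 8x - y - 4z = 39/2. Then distance = |13 − (39/2)| / √81 ≈ 0.722.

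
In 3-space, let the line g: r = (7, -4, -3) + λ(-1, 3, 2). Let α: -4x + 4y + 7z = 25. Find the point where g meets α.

(4, 5, 3)

Substitute r = (7, -4, -3) + t(-1, 3, 2) into the plane: -65 + 30t = 25, so t = 3.
Intersection: (7, -4, -3) + 3·(-1, 3, 2) = (4, 5, 3).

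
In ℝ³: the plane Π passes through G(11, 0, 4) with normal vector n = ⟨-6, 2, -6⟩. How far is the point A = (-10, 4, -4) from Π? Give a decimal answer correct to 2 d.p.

Π: n·r = n·G gives -6x + 2y - 6z = -90.
n·A − d = (-6)·(-10) + (2)·(4) + (-6)·(-4) − (-90) = 182; |n| = √76.
Distance = |182| / √76 = 182/√76 ≈ 20.88.

20.88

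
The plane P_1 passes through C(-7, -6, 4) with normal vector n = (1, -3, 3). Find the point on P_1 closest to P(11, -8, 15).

(8, 1, 6)

P_1: n·r = n·C gives x - 3y + 3z = 23.
Foot = P − λn with λ = (n·P − d)/|n|² = (80 − 23)/19 = 3.
Foot = (11, -8, 15) − 3·(1, -3, 3) = (8, 1, 6).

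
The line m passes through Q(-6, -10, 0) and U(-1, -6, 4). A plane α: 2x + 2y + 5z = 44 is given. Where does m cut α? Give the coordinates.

(4, -2, 8)

A direction vector for m is U − Q = (5, 4, 4).
Substitute r = (-6, -10, 0) + t(5, 4, 4) into the plane: -32 + 38t = 44, so t = 2.
Intersection: (-6, -10, 0) + 2·(5, 4, 4) = (4, -2, 8).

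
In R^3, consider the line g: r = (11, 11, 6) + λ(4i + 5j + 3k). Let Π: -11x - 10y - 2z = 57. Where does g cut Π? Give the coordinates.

Substitute r = (11, 11, 6) + t(4, 5, 3) into the plane: -243 + (-100)t = 57, so t = -3.
Intersection: (11, 11, 6) + (-3)·(4, 5, 3) = (-1, -4, -3).

(-1, -4, -3)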